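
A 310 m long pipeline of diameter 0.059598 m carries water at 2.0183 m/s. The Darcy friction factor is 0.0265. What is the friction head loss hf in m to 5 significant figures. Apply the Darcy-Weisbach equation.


Approach: apply the Darcy-Weisbach equation, hf = f*(L/D)*(v^2/(2g)).
hf = 0.0265 * (310/0.059598) * (2.0183^2 / (2*9.81))
hf = 28.619 m
Therefore the friction head loss hf = 28.619 m.


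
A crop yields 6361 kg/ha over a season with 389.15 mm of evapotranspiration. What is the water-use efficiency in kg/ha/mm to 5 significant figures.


Approach: apply the water-use efficiency ratio, WUE = yield/ET.
WUE = 6361 / 389.15 = 16.346 kg/ha/mm
Therefore the water-use efficiency = 16.346 kg/ha/mm.


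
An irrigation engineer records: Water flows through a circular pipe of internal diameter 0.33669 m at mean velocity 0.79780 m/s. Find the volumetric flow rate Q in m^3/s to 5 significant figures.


Approach: apply the continuity equation for pipe flow, Q = A * v with A = pi*(D/2)^2.
A = pi*(0.33669/2)^2 = 0.08903286 m^2
Q = 0.08903286 * 0.79780 = 0.071030 m^3/s
Therefore the volumetric flow rate Q = 0.071030 m^3/s.


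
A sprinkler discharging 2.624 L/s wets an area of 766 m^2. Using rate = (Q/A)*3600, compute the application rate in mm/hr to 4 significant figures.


rate = (2.624 / 766) * 3600 = 12.33 mm/hr
Therefore the application rate = 12.33 mm/hr.


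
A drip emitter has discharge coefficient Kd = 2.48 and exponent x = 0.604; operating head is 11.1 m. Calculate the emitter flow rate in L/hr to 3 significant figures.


Approach: apply the emitter characteristic equation, q = Kd * h^x.
q = 2.48 * 11.1^0.604 = 10.6 L/hr
Therefore the emitter flow rate = 10.6 L/hr.


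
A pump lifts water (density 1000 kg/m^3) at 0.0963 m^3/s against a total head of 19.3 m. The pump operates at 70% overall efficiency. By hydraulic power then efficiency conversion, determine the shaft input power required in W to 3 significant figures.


Approach: apply hydraulic power then efficiency conversion, P = rho*g*Q*H; P_in = P/eta.
Step 1 — hydraulic power (P = rho*g*Q*H):
  P = 1000 * 9.81 * 0.0963 * 19.3 = 18233 W
Step 2 — input power: P_in = P/eta = 18233 / 0.7 = 26000 W
Therefore the shaft input power required = 26000 W.


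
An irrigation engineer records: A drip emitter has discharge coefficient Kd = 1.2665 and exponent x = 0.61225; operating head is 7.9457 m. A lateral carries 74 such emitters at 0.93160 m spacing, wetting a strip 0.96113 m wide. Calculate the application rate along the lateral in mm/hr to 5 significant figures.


Approach: apply the emitter equation with a lateral mass balance, q = Kd*h^x; Q = n*q; rate = Q/(n*spacing*width).
Step 1 — single emitter flow (q = Kd*h^x):
  q = 1.2665 * 7.9457^0.61225 = 4.505169 L/hr
Step 2 — total lateral flow: Q = 74 * 4.505169 = 333.3825 L/hr
Step 3 — wetted area: A = 74 * 0.93160 * 0.96113 = 66.25876 m^2
Step 4 — application rate: Q/A = 333.3825/66.25876 = 5.0315 mm/hr
Therefore the application rate along the lateral = 5.0315 mm/hr.


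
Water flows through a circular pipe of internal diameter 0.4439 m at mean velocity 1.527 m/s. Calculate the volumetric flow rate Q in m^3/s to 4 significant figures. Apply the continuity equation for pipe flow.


Approach: apply the continuity equation for pipe flow, Q = A * v with A = pi*(D/2)^2.
A = pi*(0.4439/2)^2 = 0.154761 m^2
Q = 0.154761 * 1.527 = 0.2363 m^3/s
Therefore the volumetric flow rate Q = 0.2363 m^3/s.


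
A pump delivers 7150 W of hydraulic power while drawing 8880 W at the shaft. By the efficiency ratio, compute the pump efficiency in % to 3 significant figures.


Approach: apply the efficiency ratio, eta = (P_out/P_in)*100.
eta = (7150 / 8880) * 100 = 80.5 %
Therefore the pump efficiency = 80.5 %.


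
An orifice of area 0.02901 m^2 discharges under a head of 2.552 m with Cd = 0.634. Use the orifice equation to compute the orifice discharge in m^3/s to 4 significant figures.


Approach: apply the orifice equation, Q = Cd*A*sqrt(2*g*h).
Q = 0.634 * 0.02901 * sqrt(2*9.81*2.552) = 0.1301 m^3/s
Therefore the orifice discharge = 0.1301 m^3/s.


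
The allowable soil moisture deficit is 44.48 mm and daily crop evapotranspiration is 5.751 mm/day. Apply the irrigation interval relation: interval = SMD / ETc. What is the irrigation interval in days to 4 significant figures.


interval = 44.48 / 5.751 = 7.734 days
Therefore the irrigation interval = 7.734 days.


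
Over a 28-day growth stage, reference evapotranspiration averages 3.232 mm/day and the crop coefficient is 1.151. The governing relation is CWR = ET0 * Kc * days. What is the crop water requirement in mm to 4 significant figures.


CWR = 3.232 * 1.151 * 28 = 104.2 mm
Therefore the crop water requirement = 104.2 mm.


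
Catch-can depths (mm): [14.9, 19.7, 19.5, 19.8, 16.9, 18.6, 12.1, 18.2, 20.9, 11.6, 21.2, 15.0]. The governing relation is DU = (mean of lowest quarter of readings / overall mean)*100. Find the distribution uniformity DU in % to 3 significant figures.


sorted lowest 3 of 12: [11.6, 12.1, 14.9] -> mean = 12.867 mm
overall mean = 17.367 mm
DU = (12.867/17.367)*100 = 74.1 %
Therefore the distribution uniformity DU = 74.1 %.


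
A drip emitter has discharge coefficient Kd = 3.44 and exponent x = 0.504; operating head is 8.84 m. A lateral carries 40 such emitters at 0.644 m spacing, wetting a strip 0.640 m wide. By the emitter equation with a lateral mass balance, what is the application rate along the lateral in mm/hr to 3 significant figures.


Approach: apply the emitter equation with a lateral mass balance, q = Kd*h^x; Q = n*q; rate = Q/(n*spacing*width).
Step 1 — single emitter flow (q = Kd*h^x):
  q = 3.44 * 8.84^0.504 = 10.317 L/hr
Step 2 — total lateral flow: Q = 40 * 10.317 = 412.70 L/hr
Step 3 — wetted area: A = 40 * 0.644 * 0.640 = 16.486 m^2
Step 4 — application rate: Q/A = 412.70/16.486 = 25.0 mm/hr
Therefore the application rate along the lateral = 25.0 mm/hr.


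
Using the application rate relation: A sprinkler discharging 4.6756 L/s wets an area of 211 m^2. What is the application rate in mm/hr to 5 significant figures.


Approach: apply the application rate relation, rate = (Q/A)*3600.
rate = (4.6756 / 211) * 3600 = 79.773 mm/hr
Therefore the application rate = 79.773 mm/hr.


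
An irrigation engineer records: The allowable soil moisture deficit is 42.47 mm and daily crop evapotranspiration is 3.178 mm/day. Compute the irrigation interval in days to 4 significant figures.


Approach: apply the irrigation interval relation, interval = SMD / ETc.
interval = 42.47 / 3.178 = 13.36 days
Therefore the irrigation interval = 13.36 days.


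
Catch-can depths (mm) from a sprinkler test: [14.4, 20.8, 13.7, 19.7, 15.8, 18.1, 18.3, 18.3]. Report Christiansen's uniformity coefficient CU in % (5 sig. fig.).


Approach: apply Christiansen's uniformity coefficient, CU = (1 - mean_abs_deviation/mean)*100.
mean = 17.38750 mm
mean |d_i - mean| = 2.065625 mm
CU = (1 - 2.065625/17.38750)*100 = 88.120 %
Therefore Christiansen's uniformity coefficient CU = 88.120 %.


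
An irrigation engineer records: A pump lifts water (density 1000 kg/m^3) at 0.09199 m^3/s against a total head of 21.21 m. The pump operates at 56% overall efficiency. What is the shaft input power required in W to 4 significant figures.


Approach: apply hydraulic power then efficiency conversion, P = rho*g*Q*H; P_in = P/eta.
Step 1 — hydraulic power (P = rho*g*Q*H):
  P = 1000 * 9.81 * 0.09199 * 21.21 = 19140.4 W
Step 2 — input power: P_in = P/eta = 19140.4 / 0.56 = 34180 W
Therefore the shaft input power required = 34180 W.


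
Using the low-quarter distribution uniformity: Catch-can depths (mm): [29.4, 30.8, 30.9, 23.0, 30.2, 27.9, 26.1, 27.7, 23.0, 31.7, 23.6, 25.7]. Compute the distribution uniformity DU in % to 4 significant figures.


Approach: apply the low-quarter distribution uniformity, DU = (mean of lowest quarter of readings / overall mean)*100.
sorted lowest 3 of 12: [23.0, 23.0, 23.6] -> mean = 23.2000 mm
overall mean = 27.5000 mm
DU = (23.2000/27.5000)*100 = 84.36 %
Therefore the distribution uniformity DU = 84.36 %.


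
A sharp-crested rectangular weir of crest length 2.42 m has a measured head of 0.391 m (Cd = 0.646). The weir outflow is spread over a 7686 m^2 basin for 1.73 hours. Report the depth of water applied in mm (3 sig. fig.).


Approach: apply the rectangular weir equation with a volume-to-depth conversion, Q = (2/3)*Cd*L*sqrt(2g)*H^1.5; d = Q*t/A * 1000.
Step 1 — weir discharge:
  Q = (2/3)*0.646*2.42*sqrt(2*9.81)*0.391^1.5 = 1.1287 m^3/s
Step 2 — volume: V = 1.1287 * 1.73*3600 = 7029.4 m^3
Step 3 — depth: d = V/A * 1000 = 7029.4/7686 * 1000 = 915 mm
Therefore the depth of water applied = 915 mm.


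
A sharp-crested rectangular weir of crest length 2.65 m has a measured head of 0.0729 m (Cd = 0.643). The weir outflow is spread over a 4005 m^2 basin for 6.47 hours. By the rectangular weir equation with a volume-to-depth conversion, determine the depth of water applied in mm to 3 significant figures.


Approach: apply the rectangular weir equation with a volume-to-depth conversion, Q = (2/3)*Cd*L*sqrt(2g)*H^1.5; d = Q*t/A * 1000.
Step 1 — weir discharge:
  Q = (2/3)*0.643*2.65*sqrt(2*9.81)*0.0729^1.5 = 0.099039 m^3/s
Step 2 — volume: V = 0.099039 * 6.47*3600 = 2306.8 m^3
Step 3 — depth: d = V/A * 1000 = 2306.8/4005 * 1000 = 576 mm
Therefore the depth of water applied = 576 mm.


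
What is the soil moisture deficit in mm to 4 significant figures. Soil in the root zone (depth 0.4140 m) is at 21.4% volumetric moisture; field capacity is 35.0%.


Approach: apply the soil moisture deficit relation, SMD = (FC - theta)/100 * depth * 1000.
SMD = (35.0 - 21.4)/100 * 0.4140 * 1000 = 56.30 mm
Therefore the soil moisture deficit = 56.30 mm.


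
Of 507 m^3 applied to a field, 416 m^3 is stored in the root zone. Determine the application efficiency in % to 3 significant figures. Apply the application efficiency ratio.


Approach: apply the application efficiency ratio, Ea = (stored/applied)*100.
Ea = (416/507)*100 = 82.1 %
Therefore the application efficiency = 82.1 %.


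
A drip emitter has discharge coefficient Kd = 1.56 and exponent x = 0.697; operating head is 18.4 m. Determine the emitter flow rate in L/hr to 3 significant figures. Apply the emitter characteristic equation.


Approach: apply the emitter characteristic equation, q = Kd * h^x.
q = 1.56 * 18.4^0.697 = 11.9 L/hr
Therefore the emitter flow rate = 11.9 L/hr.


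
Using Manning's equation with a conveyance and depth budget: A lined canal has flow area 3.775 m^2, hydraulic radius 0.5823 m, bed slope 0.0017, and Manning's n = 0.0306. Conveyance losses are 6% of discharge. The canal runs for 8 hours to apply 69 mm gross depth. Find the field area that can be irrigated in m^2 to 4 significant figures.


Approach: apply Manning's equation with a conveyance and depth budget, Q = (1/n)*A*R^(2/3)*S^(1/2); Q_field = Q*(1-loss); Area = Q_field*t/(d/1000).
Step 1 — canal discharge (Manning's equation):
  Q = (1/0.0306) * 3.775 * 0.5823^(2/3) * 0.0017^(1/2) = 3.54692 m^3/s
Step 2 — delivered flow: Q_field = 3.54692*(1 - 6/100) = 3.33410 m^3/s
Step 3 — volume delivered: V = 3.33410 * 8*3600 = 96022.2 m^3
Step 4 — area served: A = V / (depth/1000) = 96022.2 / 0.069 = 1392000 m^2
Therefore the field area that can be irrigated = 1392000 m^2.


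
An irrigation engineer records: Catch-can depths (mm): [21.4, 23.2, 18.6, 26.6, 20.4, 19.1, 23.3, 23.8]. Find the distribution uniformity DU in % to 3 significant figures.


Approach: apply the low-quarter distribution uniformity, DU = (mean of lowest quarter of readings / overall mean)*100.
sorted lowest 2 of 8: [18.6, 19.1] -> mean = 18.850 mm
overall mean = 22.050 mm
DU = (18.850/22.050)*100 = 85.5 %
Therefore the distribution uniformity DU = 85.5 %.


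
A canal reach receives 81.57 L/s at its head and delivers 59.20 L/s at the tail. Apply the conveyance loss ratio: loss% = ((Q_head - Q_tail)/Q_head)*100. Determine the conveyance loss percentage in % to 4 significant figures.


loss = ((81.57 - 59.20)/81.57)*100 = 27.42 %
Therefore the conveyance loss percentage = 27.42 %.


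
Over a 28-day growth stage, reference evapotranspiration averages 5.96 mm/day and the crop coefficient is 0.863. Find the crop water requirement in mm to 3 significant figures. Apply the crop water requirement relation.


Approach: apply the crop water requirement relation, CWR = ET0 * Kc * days.
CWR = 5.96 * 0.863 * 28 = 144 mm
Therefore the crop water requirement = 144 mm.


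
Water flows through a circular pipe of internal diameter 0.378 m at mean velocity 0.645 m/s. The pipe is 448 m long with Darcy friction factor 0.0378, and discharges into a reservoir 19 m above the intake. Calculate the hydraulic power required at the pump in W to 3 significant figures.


Approach: apply continuity + Darcy-Weisbach + hydraulic power, Q = A*v; hf = f*(L/D)*(v^2/(2g)); H = static + hf; P = rho*g*Q*H.
Step 1 — flow rate (continuity, Q = A*v):
  A = pi*(0.378/2)^2 = 0.11222 m^2
  Q = 0.11222 * 0.645 = 0.072382 m^3/s
Step 2 — friction head loss (Darcy-Weisbach):
  hf = 0.0378 * (448/0.378) * (0.645^2 / (2*9.81))
  hf = 0.94994 m
Step 3 — total head: H = 19 + 0.94994 = 19.950 m
Step 4 — hydraulic power (P = rho*g*Q*H):
  P = 1000 * 9.81 * 0.072382 * 19.950 = 14200 W
Therefore the hydraulic power required at the pump = 14200 W.


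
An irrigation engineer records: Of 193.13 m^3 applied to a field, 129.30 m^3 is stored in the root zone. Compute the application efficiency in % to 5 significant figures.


Approach: apply the application efficiency ratio, Ea = (stored/applied)*100.
Ea = (129.30/193.13)*100 = 66.950 %
Therefore the application efficiency = 66.950 %.


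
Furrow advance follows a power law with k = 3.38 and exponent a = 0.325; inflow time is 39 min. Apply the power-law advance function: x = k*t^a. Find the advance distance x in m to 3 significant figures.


x = 3.38 * 39^0.325 = 11.1 m
Therefore the advance distance x = 11.1 m.


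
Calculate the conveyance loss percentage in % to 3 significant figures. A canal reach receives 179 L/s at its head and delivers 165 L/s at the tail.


Approach: apply the conveyance loss ratio, loss% = ((Q_head - Q_tail)/Q_head)*100.
loss = ((179 - 165)/179)*100 = 7.82 %
Therefore the conveyance loss percentage = 7.82 %.


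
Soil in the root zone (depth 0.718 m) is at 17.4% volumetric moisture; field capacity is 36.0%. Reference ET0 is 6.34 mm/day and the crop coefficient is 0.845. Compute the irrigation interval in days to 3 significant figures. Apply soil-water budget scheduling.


Approach: apply soil-water budget scheduling, SMD = (FC-theta)/100*depth*1000; ETc = ET0*Kc; interval = SMD/ETc.
Step 1 — soil moisture deficit:
  SMD = (36.0 - 17.4)/100 * 0.718 * 1000 = 133.55 mm
Step 2 — daily crop ET (ETc = ET0*Kc):
  ETc = 6.34 * 0.845 = 5.3573 mm/day
Step 3 — irrigation interval (SMD/ETc):
  interval = 133.55 / 5.3573 = 24.9 days
Therefore the irrigation interval = 24.9 days.


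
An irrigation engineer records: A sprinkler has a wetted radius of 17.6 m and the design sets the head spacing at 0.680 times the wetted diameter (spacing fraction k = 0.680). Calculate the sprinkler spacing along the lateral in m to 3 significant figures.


Approach: apply the sprinkler spacing rule (spacing as a fraction of wetted diameter), S = k*(2*R).
S = 0.680 * (2 * 17.6) = 23.9 m
Therefore the sprinkler spacing along the lateral = 23.9 m.


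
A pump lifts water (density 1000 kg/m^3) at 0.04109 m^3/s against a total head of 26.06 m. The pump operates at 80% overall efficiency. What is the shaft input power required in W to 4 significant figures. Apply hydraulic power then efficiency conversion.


Approach: apply hydraulic power then efficiency conversion, P = rho*g*Q*H; P_in = P/eta.
Step 1 — hydraulic power (P = rho*g*Q*H):
  P = 1000 * 9.81 * 0.04109 * 26.06 = 10504.6 W
Step 2 — input power: P_in = P/eta = 10504.6 / 0.8 = 13130 W
Therefore the shaft input power required = 13130 W.


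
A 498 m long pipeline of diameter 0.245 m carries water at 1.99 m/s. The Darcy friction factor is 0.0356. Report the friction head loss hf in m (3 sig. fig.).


Approach: apply the Darcy-Weisbach equation, hf = f*(L/D)*(v^2/(2g)).
hf = 0.0356 * (498/0.245) * (1.99^2 / (2*9.81))
hf = 14.6 m
Therefore the friction head loss hf = 14.6 m.


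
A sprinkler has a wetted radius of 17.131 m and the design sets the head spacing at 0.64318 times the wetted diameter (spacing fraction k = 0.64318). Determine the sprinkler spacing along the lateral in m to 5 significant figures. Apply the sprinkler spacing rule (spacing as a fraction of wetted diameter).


Approach: apply the sprinkler spacing rule (spacing as a fraction of wetted diameter), S = k*(2*R).
S = 0.64318 * (2 * 17.131) = 22.037 m
Therefore the sprinkler spacing along the lateral = 22.037 m.


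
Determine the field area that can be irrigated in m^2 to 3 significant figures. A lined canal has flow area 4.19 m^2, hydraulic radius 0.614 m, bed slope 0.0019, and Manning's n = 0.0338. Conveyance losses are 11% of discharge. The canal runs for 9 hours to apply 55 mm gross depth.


Approach: apply Manning's equation with a conveyance and depth budget, Q = (1/n)*A*R^(2/3)*S^(1/2); Q_field = Q*(1-loss); Area = Q_field*t/(d/1000).
Step 1 — canal discharge (Manning's equation):
  Q = (1/0.0338) * 4.19 * 0.614^(2/3) * 0.0019^(1/2) = 3.9035 m^3/s
Step 2 — delivered flow: Q_field = 3.9035*(1 - 11/100) = 3.4741 m^3/s
Step 3 — volume delivered: V = 3.4741 * 9*3600 = 112560 m^3
Step 4 — area served: A = V / (depth/1000) = 112560 / 0.055 = 2050000 m^2
Therefore the field area that can be irrigated = 2050000 m^2.


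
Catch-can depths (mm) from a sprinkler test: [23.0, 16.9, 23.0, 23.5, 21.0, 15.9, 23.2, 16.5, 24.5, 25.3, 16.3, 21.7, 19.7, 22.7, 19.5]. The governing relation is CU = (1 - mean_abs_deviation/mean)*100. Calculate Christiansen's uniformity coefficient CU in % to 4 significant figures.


mean = 20.8467 mm
mean |d_i - mean| = 2.70400 mm
CU = (1 - 2.70400/20.8467)*100 = 87.03 %
Therefore Christiansen's uniformity coefficient CU = 87.03 %.


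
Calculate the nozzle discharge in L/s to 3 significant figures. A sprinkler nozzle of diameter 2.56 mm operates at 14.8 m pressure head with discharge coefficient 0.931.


Approach: apply the orifice equation, Q = Cd*A*sqrt(2*g*h), A = pi*(d/2)^2.
A = pi*(2.56e-3/2)^2 = 5.1472e-06 m^2
Q = 0.931 * 5.1472e-06 * sqrt(2*9.81*14.8) * 1000 = 0.0817 L/s
Therefore the nozzle discharge = 0.0817 L/s.


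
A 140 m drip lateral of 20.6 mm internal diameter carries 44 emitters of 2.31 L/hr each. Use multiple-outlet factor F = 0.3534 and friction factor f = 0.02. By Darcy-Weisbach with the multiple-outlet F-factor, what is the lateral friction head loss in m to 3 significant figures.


Approach: apply Darcy-Weisbach with the multiple-outlet F-factor, Q = n*q/(3600*1000) m^3/s; v = Q/A; hf = F*f*(L/D)*(v^2/(2g)).
Q = 44*2.31/(3600*1000) = 2.8233e-05 m^3/s
A = pi*(20.6e-3/2)^2 = 3.3329e-04 m^2, so v = Q/A = 0.084711 m/s
hf = 0.3534*0.02*(140/0.0206)*(0.084711^2/(2*9.81)) = 0.0176 m
Therefore the lateral friction head loss = 0.0176 m.


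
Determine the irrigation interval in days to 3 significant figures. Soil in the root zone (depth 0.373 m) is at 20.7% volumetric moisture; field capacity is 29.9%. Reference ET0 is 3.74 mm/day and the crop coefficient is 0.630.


Approach: apply soil-water budget scheduling, SMD = (FC-theta)/100*depth*1000; ETc = ET0*Kc; interval = SMD/ETc.
Step 1 — soil moisture deficit:
  SMD = (29.9 - 20.7)/100 * 0.373 * 1000 = 34.316 mm
Step 2 — daily crop ET (ETc = ET0*Kc):
  ETc = 3.74 * 0.630 = 2.3562 mm/day
Step 3 — irrigation interval (SMD/ETc):
  interval = 34.316 / 2.3562 = 14.6 days
Therefore the irrigation interval = 14.6 days.


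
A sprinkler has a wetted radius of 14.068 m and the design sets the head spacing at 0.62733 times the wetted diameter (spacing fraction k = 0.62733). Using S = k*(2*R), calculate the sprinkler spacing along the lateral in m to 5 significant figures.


S = 0.62733 * (2 * 14.068) = 17.651 m
Therefore the sprinkler spacing along the lateral = 17.651 m.


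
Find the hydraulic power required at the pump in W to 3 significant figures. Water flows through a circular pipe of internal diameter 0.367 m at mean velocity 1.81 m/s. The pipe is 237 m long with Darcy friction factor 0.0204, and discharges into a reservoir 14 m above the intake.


Approach: apply continuity + Darcy-Weisbach + hydraulic power, Q = A*v; hf = f*(L/D)*(v^2/(2g)); H = static + hf; P = rho*g*Q*H.
Step 1 — flow rate (continuity, Q = A*v):
  A = pi*(0.367/2)^2 = 0.10578 m^2
  Q = 0.10578 * 1.81 = 0.19147 m^3/s
Step 2 — friction head loss (Darcy-Weisbach):
  hf = 0.0204 * (237/0.367) * (1.81^2 / (2*9.81))
  hf = 2.1997 m
Step 3 — total head: H = 14 + 2.1997 = 16.200 m
Step 4 — hydraulic power (P = rho*g*Q*H):
  P = 1000 * 9.81 * 0.19147 * 16.200 = 30400 W
Therefore the hydraulic power required at the pump = 30400 W.


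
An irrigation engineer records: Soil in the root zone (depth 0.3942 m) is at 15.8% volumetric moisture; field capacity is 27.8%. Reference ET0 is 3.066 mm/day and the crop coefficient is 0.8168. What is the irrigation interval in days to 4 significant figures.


Approach: apply soil-water budget scheduling, SMD = (FC-theta)/100*depth*1000; ETc = ET0*Kc; interval = SMD/ETc.
Step 1 — soil moisture deficit:
  SMD = (27.8 - 15.8)/100 * 0.3942 * 1000 = 47.3040 mm
Step 2 — daily crop ET (ETc = ET0*Kc):
  ETc = 3.066 * 0.8168 = 2.50431 mm/day
Step 3 — irrigation interval (SMD/ETc):
  interval = 47.3040 / 2.50431 = 18.89 days
Therefore the irrigation interval = 18.89 days.


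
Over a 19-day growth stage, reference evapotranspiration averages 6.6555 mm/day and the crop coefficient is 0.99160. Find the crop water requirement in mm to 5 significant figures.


Approach: apply the crop water requirement relation, CWR = ET0 * Kc * days.
CWR = 6.6555 * 0.99160 * 19 = 125.39 mm
Therefore the crop water requirement = 125.39 mm.


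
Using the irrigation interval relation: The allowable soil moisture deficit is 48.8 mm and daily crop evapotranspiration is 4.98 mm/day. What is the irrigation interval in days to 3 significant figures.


Approach: apply the irrigation interval relation, interval = SMD / ETc.
interval = 48.8 / 4.98 = 9.80 days
Therefore the irrigation interval = 9.80 days.


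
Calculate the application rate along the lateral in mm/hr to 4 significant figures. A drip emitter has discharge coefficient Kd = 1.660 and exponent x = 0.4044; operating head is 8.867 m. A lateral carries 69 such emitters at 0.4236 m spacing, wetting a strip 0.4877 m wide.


Approach: apply the emitter equation with a lateral mass balance, q = Kd*h^x; Q = n*q; rate = Q/(n*spacing*width).
Step 1 — single emitter flow (q = Kd*h^x):
  q = 1.660 * 8.867^0.4044 = 4.01226 L/hr
Step 2 — total lateral flow: Q = 69 * 4.01226 = 276.846 L/hr
Step 3 — wetted area: A = 69 * 0.4236 * 0.4877 = 14.2547 m^2
Step 4 — application rate: Q/A = 276.846/14.2547 = 19.42 mm/hr
Therefore the application rate along the lateral = 19.42 mm/hr.


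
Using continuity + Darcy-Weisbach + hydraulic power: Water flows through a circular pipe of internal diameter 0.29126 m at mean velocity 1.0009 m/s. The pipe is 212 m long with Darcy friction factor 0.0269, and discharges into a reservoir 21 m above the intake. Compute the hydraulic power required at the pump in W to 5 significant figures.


Approach: apply continuity + Darcy-Weisbach + hydraulic power, Q = A*v; hf = f*(L/D)*(v^2/(2g)); H = static + hf; P = rho*g*Q*H.
Step 1 — flow rate (continuity, Q = A*v):
  A = pi*(0.29126/2)^2 = 0.06662720 m^2
  Q = 0.06662720 * 1.0009 = 0.06668717 m^3/s
Step 2 — friction head loss (Darcy-Weisbach):
  hf = 0.0269 * (212/0.29126) * (1.0009^2 / (2*9.81))
  hf = 0.9997460 m
Step 3 — total head: H = 21 + 0.9997460 = 21.99975 m
Step 4 — hydraulic power (P = rho*g*Q*H):
  P = 1000 * 9.81 * 0.06668717 * 21.99975 = 14392 W
Therefore the hydraulic power required at the pump = 14392 W.


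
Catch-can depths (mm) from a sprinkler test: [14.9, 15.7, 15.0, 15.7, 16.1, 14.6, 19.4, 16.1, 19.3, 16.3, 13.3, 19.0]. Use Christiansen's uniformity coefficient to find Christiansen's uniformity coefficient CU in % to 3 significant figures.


Approach: apply Christiansen's uniformity coefficient, CU = (1 - mean_abs_deviation/mean)*100.
mean = 16.283 mm
mean |d_i - mean| = 1.4778 mm
CU = (1 - 1.4778/16.283)*100 = 90.9 %
Therefore Christiansen's uniformity coefficient CU = 90.9 %.


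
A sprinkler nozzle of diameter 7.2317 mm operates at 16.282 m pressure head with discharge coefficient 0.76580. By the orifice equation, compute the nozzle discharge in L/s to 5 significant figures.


Approach: apply the orifice equation, Q = Cd*A*sqrt(2*g*h), A = pi*(d/2)^2.
A = pi*(7.2317e-3/2)^2 = 4.107435e-05 m^2
Q = 0.76580 * 4.107435e-05 * sqrt(2*9.81*16.282) * 1000 = 0.56220 L/s
Therefore the nozzle discharge = 0.56220 L/s.


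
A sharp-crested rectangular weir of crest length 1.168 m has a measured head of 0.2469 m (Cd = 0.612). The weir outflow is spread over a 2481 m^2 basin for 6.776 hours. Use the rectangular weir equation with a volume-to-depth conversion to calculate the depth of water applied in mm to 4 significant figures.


Approach: apply the rectangular weir equation with a volume-to-depth conversion, Q = (2/3)*Cd*L*sqrt(2g)*H^1.5; d = Q*t/A * 1000.
Step 1 — weir discharge:
  Q = (2/3)*0.612*1.168*sqrt(2*9.81)*0.2469^1.5 = 0.258961 m^3/s
Step 2 — volume: V = 0.258961 * 6.776*3600 = 6316.99 m^3
Step 3 — depth: d = V/A * 1000 = 6316.99/2481 * 1000 = 2546 mm
Therefore the depth of water applied = 2546 mm.


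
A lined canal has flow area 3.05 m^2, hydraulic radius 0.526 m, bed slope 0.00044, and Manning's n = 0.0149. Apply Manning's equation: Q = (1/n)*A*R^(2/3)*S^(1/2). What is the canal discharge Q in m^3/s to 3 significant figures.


Q = (1/0.0149) * 3.05 * 0.526^(2/3) * 0.00044^(1/2) = 2.80 m^3/s
Therefore the canal discharge Q = 2.80 m^3/s.


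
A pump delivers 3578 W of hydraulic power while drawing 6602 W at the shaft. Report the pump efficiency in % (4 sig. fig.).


Approach: apply the efficiency ratio, eta = (P_out/P_in)*100.
eta = (3578 / 6602) * 100 = 54.20 %
Therefore the pump efficiency = 54.20 %.


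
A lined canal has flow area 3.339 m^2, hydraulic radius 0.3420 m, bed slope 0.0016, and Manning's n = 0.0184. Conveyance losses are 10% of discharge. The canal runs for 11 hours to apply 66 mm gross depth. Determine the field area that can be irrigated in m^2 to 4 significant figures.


Approach: apply Manning's equation with a conveyance and depth budget, Q = (1/n)*A*R^(2/3)*S^(1/2); Q_field = Q*(1-loss); Area = Q_field*t/(d/1000).
Step 1 — canal discharge (Manning's equation):
  Q = (1/0.0184) * 3.339 * 0.3420^(2/3) * 0.0016^(1/2) = 3.54984 m^3/s
Step 2 — delivered flow: Q_field = 3.54984*(1 - 10/100) = 3.19486 m^3/s
Step 3 — volume delivered: V = 3.19486 * 11*3600 = 126516 m^3
Step 4 — area served: A = V / (depth/1000) = 126516 / 0.066 = 1917000 m^2
Therefore the field area that can be irrigated = 1917000 m^2.


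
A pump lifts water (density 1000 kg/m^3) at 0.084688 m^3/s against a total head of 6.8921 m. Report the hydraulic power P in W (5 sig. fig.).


Approach: apply the hydraulic power relation, P = rho*g*Q*H.
P = 1000 * 9.81 * 0.084688 * 6.8921 = 5725.9 W
Therefore the hydraulic power P = 5725.9 W.


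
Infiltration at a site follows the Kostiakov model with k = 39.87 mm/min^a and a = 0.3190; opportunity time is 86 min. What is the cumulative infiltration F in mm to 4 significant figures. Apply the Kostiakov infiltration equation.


Approach: apply the Kostiakov infiltration equation, F = k*t^a.
F = 39.87 * 86^0.3190 = 165.1 mm
Therefore the cumulative infiltration F = 165.1 mm.


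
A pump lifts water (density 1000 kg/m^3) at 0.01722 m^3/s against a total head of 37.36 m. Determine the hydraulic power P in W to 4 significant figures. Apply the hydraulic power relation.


Approach: apply the hydraulic power relation, P = rho*g*Q*H.
P = 1000 * 9.81 * 0.01722 * 37.36 = 6311 W
Therefore the hydraulic power P = 6311 W.


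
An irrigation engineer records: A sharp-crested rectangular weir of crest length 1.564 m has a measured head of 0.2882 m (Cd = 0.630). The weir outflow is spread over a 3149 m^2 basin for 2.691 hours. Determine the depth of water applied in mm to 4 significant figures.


Approach: apply the rectangular weir equation with a volume-to-depth conversion, Q = (2/3)*Cd*L*sqrt(2g)*H^1.5; d = Q*t/A * 1000.
Step 1 — weir discharge:
  Q = (2/3)*0.630*1.564*sqrt(2*9.81)*0.2882^1.5 = 0.450170 m^3/s
Step 2 — volume: V = 0.450170 * 2.691*3600 = 4361.07 m^3
Step 3 — depth: d = V/A * 1000 = 4361.07/3149 * 1000 = 1385 mm
Therefore the depth of water applied = 1385 mm.


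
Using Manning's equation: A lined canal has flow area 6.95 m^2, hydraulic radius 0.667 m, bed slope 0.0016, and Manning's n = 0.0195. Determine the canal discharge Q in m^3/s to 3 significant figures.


Approach: apply Manning's equation, Q = (1/n)*A*R^(2/3)*S^(1/2).
Q = (1/0.0195) * 6.95 * 0.667^(2/3) * 0.0016^(1/2) = 10.9 m^3/s
Therefore the canal discharge Q = 10.9 m^3/s.


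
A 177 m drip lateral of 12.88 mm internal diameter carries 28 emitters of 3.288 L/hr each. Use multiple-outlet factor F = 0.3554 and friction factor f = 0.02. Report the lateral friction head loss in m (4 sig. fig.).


Approach: apply Darcy-Weisbach with the multiple-outlet F-factor, Q = n*q/(3600*1000) m^3/s; v = Q/A; hf = F*f*(L/D)*(v^2/(2g)).
Q = 28*3.288/(3600*1000) = 2.55733e-05 m^3/s
A = pi*(12.88e-3/2)^2 = 1.30293e-04 m^2, so v = Q/A = 0.196275 m/s
hf = 0.3554*0.02*(177/0.01288)*(0.196275^2/(2*9.81)) = 0.1918 m
Therefore the lateral friction head loss = 0.1918 m.


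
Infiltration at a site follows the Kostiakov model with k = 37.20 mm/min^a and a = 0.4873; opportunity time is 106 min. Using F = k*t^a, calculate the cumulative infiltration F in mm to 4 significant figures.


F = 37.20 * 106^0.4873 = 361.0 mm
Therefore the cumulative infiltration F = 361.0 mm.


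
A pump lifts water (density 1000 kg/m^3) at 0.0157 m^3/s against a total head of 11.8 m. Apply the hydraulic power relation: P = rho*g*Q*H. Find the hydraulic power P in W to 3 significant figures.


P = 1000 * 9.81 * 0.0157 * 11.8 = 1820 W
Therefore the hydraulic power P = 1820 W.


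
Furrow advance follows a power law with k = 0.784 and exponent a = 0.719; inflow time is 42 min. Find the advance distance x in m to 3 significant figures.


Approach: apply the power-law advance function, x = k*t^a.
x = 0.784 * 42^0.719 = 11.5 m
Therefore the advance distance x = 11.5 m.


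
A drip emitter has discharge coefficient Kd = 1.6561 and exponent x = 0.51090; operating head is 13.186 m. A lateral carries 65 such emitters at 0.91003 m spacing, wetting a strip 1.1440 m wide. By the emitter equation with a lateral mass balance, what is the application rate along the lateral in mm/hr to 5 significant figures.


Approach: apply the emitter equation with a lateral mass balance, q = Kd*h^x; Q = n*q; rate = Q/(n*spacing*width).
Step 1 — single emitter flow (q = Kd*h^x):
  q = 1.6561 * 13.186^0.51090 = 6.185180 L/hr
Step 2 — total lateral flow: Q = 65 * 6.185180 = 402.0367 L/hr
Step 3 — wetted area: A = 65 * 0.91003 * 1.1440 = 67.66983 m^2
Step 4 — application rate: Q/A = 402.0367/67.66983 = 5.9412 mm/hr
Therefore the application rate along the lateral = 5.9412 mm/hr.


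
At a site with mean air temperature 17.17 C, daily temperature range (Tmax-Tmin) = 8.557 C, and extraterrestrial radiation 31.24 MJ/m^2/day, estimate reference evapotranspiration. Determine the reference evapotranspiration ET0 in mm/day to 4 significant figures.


Approach: apply the Hargreaves-Samani method, ET0 = 0.0023*(Tmean+17.8)*sqrt(Tmax-Tmin)*0.408*Ra.
ET0 = 0.0023*(17.17+17.8)*sqrt(8.557)*0.408*31.24 = 2.999 mm/day
Therefore the reference evapotranspiration ET0 = 2.999 mm/day.


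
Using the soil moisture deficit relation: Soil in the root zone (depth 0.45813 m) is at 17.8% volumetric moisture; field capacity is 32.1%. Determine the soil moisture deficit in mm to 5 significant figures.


Approach: apply the soil moisture deficit relation, SMD = (FC - theta)/100 * depth * 1000.
SMD = (32.1 - 17.8)/100 * 0.45813 * 1000 = 65.513 mm
Therefore the soil moisture deficit = 65.513 mm.


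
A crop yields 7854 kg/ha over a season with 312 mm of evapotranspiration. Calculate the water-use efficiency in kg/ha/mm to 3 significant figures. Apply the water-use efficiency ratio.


Approach: apply the water-use efficiency ratio, WUE = yield/ET.
WUE = 7854 / 312 = 25.2 kg/ha/mm
Therefore the water-use efficiency = 25.2 kg/ha/mm.


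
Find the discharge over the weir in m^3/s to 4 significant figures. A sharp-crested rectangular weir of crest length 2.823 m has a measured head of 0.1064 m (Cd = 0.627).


Approach: apply the rectangular weir equation, Q = (2/3)*Cd*L*sqrt(2g)*H^1.5.
Q = (2/3)*0.627*2.823*sqrt(2*9.81)*0.1064^1.5 = 0.1814 m^3/s
Therefore the discharge over the weir = 0.1814 m^3/s.


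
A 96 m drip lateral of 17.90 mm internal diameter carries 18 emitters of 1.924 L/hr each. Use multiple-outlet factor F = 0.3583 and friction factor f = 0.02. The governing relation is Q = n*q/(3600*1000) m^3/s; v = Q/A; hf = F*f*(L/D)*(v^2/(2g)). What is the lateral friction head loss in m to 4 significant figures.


Q = 18*1.924/(3600*1000) = 9.62000e-06 m^3/s
A = pi*(17.90e-3/2)^2 = 2.51649e-04 m^2, so v = Q/A = 0.0382278 m/s
hf = 0.3583*0.02*(96/0.01790)*(0.0382278^2/(2*9.81)) = 0.002863 m
Therefore the lateral friction head loss = 0.002863 m.


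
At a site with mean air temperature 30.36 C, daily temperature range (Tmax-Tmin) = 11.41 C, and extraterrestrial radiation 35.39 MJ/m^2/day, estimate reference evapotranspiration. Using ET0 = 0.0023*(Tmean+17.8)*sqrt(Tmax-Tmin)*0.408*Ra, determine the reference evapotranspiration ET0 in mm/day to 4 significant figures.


ET0 = 0.0023*(30.36+17.8)*sqrt(11.41)*0.408*35.39 = 5.403 mm/day
Therefore the reference evapotranspiration ET0 = 5.403 mm/day.


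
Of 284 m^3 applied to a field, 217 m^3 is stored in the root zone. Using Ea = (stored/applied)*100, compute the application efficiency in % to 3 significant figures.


Ea = (217/284)*100 = 76.4 %
Therefore the application efficiency = 76.4 %.


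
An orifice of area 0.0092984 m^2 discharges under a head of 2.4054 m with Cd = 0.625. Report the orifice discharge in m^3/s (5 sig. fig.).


Approach: apply the orifice equation, Q = Cd*A*sqrt(2*g*h).
Q = 0.625 * 0.0092984 * sqrt(2*9.81*2.4054) = 0.039924 m^3/s
Therefore the orifice discharge = 0.039924 m^3/s.


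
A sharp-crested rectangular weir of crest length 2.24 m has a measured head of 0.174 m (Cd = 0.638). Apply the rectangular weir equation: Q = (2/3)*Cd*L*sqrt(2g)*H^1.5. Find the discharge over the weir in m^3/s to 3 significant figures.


Q = (2/3)*0.638*2.24*sqrt(2*9.81)*0.174^1.5 = 0.306 m^3/s
Therefore the discharge over the weir = 0.306 m^3/s.


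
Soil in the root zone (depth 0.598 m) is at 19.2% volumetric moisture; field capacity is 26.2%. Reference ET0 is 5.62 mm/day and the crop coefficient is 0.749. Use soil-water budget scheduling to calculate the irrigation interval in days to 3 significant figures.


Approach: apply soil-water budget scheduling, SMD = (FC-theta)/100*depth*1000; ETc = ET0*Kc; interval = SMD/ETc.
Step 1 — soil moisture deficit:
  SMD = (26.2 - 19.2)/100 * 0.598 * 1000 = 41.860 mm
Step 2 — daily crop ET (ETc = ET0*Kc):
  ETc = 5.62 * 0.749 = 4.2094 mm/day
Step 3 — irrigation interval (SMD/ETc):
  interval = 41.860 / 4.2094 = 9.94 days
Therefore the irrigation interval = 9.94 days.


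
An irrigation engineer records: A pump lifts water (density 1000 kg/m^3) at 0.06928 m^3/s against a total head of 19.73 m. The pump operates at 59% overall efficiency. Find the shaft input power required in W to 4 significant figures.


Approach: apply hydraulic power then efficiency conversion, P = rho*g*Q*H; P_in = P/eta.
Step 1 — hydraulic power (P = rho*g*Q*H):
  P = 1000 * 9.81 * 0.06928 * 19.73 = 13409.2 W
Step 2 — input power: P_in = P/eta = 13409.2 / 0.59 = 22730 W
Therefore the shaft input power required = 22730 W.


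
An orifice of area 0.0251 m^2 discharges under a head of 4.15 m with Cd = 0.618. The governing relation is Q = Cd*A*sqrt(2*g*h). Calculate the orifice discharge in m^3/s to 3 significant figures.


Q = 0.618 * 0.0251 * sqrt(2*9.81*4.15) = 0.140 m^3/s
Therefore the orifice discharge = 0.140 m^3/s.


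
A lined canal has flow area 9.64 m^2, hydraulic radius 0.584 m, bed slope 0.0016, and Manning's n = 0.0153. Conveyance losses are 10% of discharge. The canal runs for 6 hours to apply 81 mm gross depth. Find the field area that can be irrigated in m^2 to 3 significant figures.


Approach: apply Manning's equation with a conveyance and depth budget, Q = (1/n)*A*R^(2/3)*S^(1/2); Q_field = Q*(1-loss); Area = Q_field*t/(d/1000).
Step 1 — canal discharge (Manning's equation):
  Q = (1/0.0153) * 9.64 * 0.584^(2/3) * 0.0016^(1/2) = 17.608 m^3/s
Step 2 — delivered flow: Q_field = 17.608*(1 - 10/100) = 15.848 m^3/s
Step 3 — volume delivered: V = 15.848 * 6*3600 = 342310 m^3
Step 4 — area served: A = V / (depth/1000) = 342310 / 0.081 = 4230000 m^2
Therefore the field area that can be irrigated = 4230000 m^2.


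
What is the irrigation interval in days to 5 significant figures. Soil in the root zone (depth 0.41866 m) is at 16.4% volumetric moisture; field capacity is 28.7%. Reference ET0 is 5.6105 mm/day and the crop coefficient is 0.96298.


Approach: apply soil-water budget scheduling, SMD = (FC-theta)/100*depth*1000; ETc = ET0*Kc; interval = SMD/ETc.
Step 1 — soil moisture deficit:
  SMD = (28.7 - 16.4)/100 * 0.41866 * 1000 = 51.49518 mm
Step 2 — daily crop ET (ETc = ET0*Kc):
  ETc = 5.6105 * 0.96298 = 5.402799 mm/day
Step 3 — irrigation interval (SMD/ETc):
  interval = 51.49518 / 5.402799 = 9.5312 days
Therefore the irrigation interval = 9.5312 days.


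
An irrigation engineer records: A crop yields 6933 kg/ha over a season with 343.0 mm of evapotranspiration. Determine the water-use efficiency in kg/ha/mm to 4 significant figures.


Approach: apply the water-use efficiency ratio, WUE = yield/ET.
WUE = 6933 / 343.0 = 20.21 kg/ha/mm
Therefore the water-use efficiency = 20.21 kg/ha/mm.


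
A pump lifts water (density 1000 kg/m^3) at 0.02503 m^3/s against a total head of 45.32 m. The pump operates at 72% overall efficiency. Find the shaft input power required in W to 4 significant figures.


Approach: apply hydraulic power then efficiency conversion, P = rho*g*Q*H; P_in = P/eta.
Step 1 — hydraulic power (P = rho*g*Q*H):
  P = 1000 * 9.81 * 0.02503 * 45.32 = 11128.1 W
Step 2 — input power: P_in = P/eta = 11128.1 / 0.72 = 15460 W
Therefore the shaft input power required = 15460 W.


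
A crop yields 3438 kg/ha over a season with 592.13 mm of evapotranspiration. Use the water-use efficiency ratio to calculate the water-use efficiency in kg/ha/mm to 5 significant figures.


Approach: apply the water-use efficiency ratio, WUE = yield/ET.
WUE = 3438 / 592.13 = 5.8062 kg/ha/mm
Therefore the water-use efficiency = 5.8062 kg/ha/mm.


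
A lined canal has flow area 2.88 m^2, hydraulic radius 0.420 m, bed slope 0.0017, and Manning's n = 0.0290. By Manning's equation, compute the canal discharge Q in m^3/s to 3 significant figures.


Approach: apply Manning's equation, Q = (1/n)*A*R^(2/3)*S^(1/2).
Q = (1/0.0290) * 2.88 * 0.420^(2/3) * 0.0017^(1/2) = 2.30 m^3/s
Therefore the canal discharge Q = 2.30 m^3/s.


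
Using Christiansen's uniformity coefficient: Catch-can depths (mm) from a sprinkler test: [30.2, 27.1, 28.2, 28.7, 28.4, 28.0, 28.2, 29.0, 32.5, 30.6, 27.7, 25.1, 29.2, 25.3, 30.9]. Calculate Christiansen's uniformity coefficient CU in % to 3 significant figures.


Approach: apply Christiansen's uniformity coefficient, CU = (1 - mean_abs_deviation/mean)*100.
mean = 28.607 mm
mean |d_i - mean| = 1.4471 mm
CU = (1 - 1.4471/28.607)*100 = 94.9 %
Therefore Christiansen's uniformity coefficient CU = 94.9 %.
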